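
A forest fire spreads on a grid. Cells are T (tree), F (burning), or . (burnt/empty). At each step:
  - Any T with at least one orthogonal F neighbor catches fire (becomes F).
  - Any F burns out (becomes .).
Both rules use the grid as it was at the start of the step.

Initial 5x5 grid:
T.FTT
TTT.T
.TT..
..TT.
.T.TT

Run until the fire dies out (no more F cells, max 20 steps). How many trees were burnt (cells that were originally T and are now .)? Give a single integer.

Step 1: +2 fires, +1 burnt (F count now 2)
Step 2: +3 fires, +2 burnt (F count now 3)
Step 3: +4 fires, +3 burnt (F count now 4)
Step 4: +2 fires, +4 burnt (F count now 2)
Step 5: +1 fires, +2 burnt (F count now 1)
Step 6: +1 fires, +1 burnt (F count now 1)
Step 7: +0 fires, +1 burnt (F count now 0)
Fire out after step 7
Initially T: 14, now '.': 24
Total burnt (originally-T cells now '.'): 13

Answer: 13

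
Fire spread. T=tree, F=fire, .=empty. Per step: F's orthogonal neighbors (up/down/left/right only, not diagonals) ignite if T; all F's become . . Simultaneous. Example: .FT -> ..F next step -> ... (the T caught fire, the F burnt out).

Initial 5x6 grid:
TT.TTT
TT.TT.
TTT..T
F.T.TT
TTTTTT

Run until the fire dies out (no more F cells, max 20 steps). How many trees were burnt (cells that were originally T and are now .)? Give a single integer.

Answer: 17

Derivation:
Step 1: +2 fires, +1 burnt (F count now 2)
Step 2: +3 fires, +2 burnt (F count now 3)
Step 3: +4 fires, +3 burnt (F count now 4)
Step 4: +3 fires, +4 burnt (F count now 3)
Step 5: +1 fires, +3 burnt (F count now 1)
Step 6: +2 fires, +1 burnt (F count now 2)
Step 7: +1 fires, +2 burnt (F count now 1)
Step 8: +1 fires, +1 burnt (F count now 1)
Step 9: +0 fires, +1 burnt (F count now 0)
Fire out after step 9
Initially T: 22, now '.': 25
Total burnt (originally-T cells now '.'): 17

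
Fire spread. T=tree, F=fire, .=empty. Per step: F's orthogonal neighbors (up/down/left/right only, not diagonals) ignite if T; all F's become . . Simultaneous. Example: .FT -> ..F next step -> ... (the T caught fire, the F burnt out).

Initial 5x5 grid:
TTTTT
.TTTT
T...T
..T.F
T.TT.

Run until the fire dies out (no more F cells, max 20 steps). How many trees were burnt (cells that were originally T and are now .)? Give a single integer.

Step 1: +1 fires, +1 burnt (F count now 1)
Step 2: +1 fires, +1 burnt (F count now 1)
Step 3: +2 fires, +1 burnt (F count now 2)
Step 4: +2 fires, +2 burnt (F count now 2)
Step 5: +2 fires, +2 burnt (F count now 2)
Step 6: +1 fires, +2 burnt (F count now 1)
Step 7: +1 fires, +1 burnt (F count now 1)
Step 8: +0 fires, +1 burnt (F count now 0)
Fire out after step 8
Initially T: 15, now '.': 20
Total burnt (originally-T cells now '.'): 10

Answer: 10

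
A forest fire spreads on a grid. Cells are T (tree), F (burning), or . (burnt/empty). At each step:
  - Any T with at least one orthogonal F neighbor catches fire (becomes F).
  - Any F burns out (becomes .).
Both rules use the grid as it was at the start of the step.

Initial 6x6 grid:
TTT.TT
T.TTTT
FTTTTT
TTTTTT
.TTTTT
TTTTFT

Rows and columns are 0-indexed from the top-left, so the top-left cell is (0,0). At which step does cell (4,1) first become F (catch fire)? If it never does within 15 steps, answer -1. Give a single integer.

Step 1: cell (4,1)='T' (+6 fires, +2 burnt)
Step 2: cell (4,1)='T' (+7 fires, +6 burnt)
Step 3: cell (4,1)='F' (+10 fires, +7 burnt)
  -> target ignites at step 3
Step 4: cell (4,1)='.' (+5 fires, +10 burnt)
Step 5: cell (4,1)='.' (+2 fires, +5 burnt)
Step 6: cell (4,1)='.' (+1 fires, +2 burnt)
Step 7: cell (4,1)='.' (+0 fires, +1 burnt)
  fire out at step 7

3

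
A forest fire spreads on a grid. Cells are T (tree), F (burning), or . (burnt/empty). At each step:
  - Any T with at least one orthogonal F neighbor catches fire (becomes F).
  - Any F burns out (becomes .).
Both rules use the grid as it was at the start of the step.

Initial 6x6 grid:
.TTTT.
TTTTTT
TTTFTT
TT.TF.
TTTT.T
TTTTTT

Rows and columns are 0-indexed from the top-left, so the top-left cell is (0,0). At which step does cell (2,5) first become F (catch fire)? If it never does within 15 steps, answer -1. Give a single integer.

Step 1: cell (2,5)='T' (+4 fires, +2 burnt)
Step 2: cell (2,5)='F' (+6 fires, +4 burnt)
  -> target ignites at step 2
Step 3: cell (2,5)='.' (+8 fires, +6 burnt)
Step 4: cell (2,5)='.' (+6 fires, +8 burnt)
Step 5: cell (2,5)='.' (+3 fires, +6 burnt)
Step 6: cell (2,5)='.' (+2 fires, +3 burnt)
Step 7: cell (2,5)='.' (+0 fires, +2 burnt)
  fire out at step 7

2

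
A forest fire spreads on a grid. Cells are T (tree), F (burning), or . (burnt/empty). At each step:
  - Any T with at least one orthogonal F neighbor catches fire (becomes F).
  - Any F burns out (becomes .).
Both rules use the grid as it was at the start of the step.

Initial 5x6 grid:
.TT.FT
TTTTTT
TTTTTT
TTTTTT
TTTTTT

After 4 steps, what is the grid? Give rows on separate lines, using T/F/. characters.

Step 1: 2 trees catch fire, 1 burn out
  .TT..F
  TTTTFT
  TTTTTT
  TTTTTT
  TTTTTT
Step 2: 3 trees catch fire, 2 burn out
  .TT...
  TTTF.F
  TTTTFT
  TTTTTT
  TTTTTT
Step 3: 4 trees catch fire, 3 burn out
  .TT...
  TTF...
  TTTF.F
  TTTTFT
  TTTTTT
Step 4: 6 trees catch fire, 4 burn out
  .TF...
  TF....
  TTF...
  TTTF.F
  TTTTFT

.TF...
TF....
TTF...
TTTF.F
TTTTFT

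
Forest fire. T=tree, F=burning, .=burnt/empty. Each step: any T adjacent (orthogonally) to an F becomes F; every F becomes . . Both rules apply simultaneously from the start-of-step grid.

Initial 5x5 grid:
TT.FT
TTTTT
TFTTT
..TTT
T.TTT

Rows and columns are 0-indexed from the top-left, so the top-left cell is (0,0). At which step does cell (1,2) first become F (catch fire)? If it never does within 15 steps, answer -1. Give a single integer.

Step 1: cell (1,2)='T' (+5 fires, +2 burnt)
Step 2: cell (1,2)='F' (+6 fires, +5 burnt)
  -> target ignites at step 2
Step 3: cell (1,2)='.' (+4 fires, +6 burnt)
Step 4: cell (1,2)='.' (+2 fires, +4 burnt)
Step 5: cell (1,2)='.' (+1 fires, +2 burnt)
Step 6: cell (1,2)='.' (+0 fires, +1 burnt)
  fire out at step 6

2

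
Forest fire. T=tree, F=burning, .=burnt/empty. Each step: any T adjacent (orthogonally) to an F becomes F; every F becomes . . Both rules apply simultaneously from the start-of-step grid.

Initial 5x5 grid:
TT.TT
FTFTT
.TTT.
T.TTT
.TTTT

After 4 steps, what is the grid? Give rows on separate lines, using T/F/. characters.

Step 1: 4 trees catch fire, 2 burn out
  FT.TT
  .F.FT
  .TFT.
  T.TTT
  .TTTT
Step 2: 6 trees catch fire, 4 burn out
  .F.FT
  ....F
  .F.F.
  T.FTT
  .TTTT
Step 3: 3 trees catch fire, 6 burn out
  ....F
  .....
  .....
  T..FT
  .TFTT
Step 4: 3 trees catch fire, 3 burn out
  .....
  .....
  .....
  T...F
  .F.FT

.....
.....
.....
T...F
.F.FT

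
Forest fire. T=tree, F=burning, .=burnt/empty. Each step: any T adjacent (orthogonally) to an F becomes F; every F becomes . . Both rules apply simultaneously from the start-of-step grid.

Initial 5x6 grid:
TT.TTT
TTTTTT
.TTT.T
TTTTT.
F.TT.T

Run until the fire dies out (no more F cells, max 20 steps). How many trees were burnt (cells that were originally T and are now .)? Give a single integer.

Answer: 22

Derivation:
Step 1: +1 fires, +1 burnt (F count now 1)
Step 2: +1 fires, +1 burnt (F count now 1)
Step 3: +2 fires, +1 burnt (F count now 2)
Step 4: +4 fires, +2 burnt (F count now 4)
Step 5: +6 fires, +4 burnt (F count now 6)
Step 6: +2 fires, +6 burnt (F count now 2)
Step 7: +2 fires, +2 burnt (F count now 2)
Step 8: +2 fires, +2 burnt (F count now 2)
Step 9: +2 fires, +2 burnt (F count now 2)
Step 10: +0 fires, +2 burnt (F count now 0)
Fire out after step 10
Initially T: 23, now '.': 29
Total burnt (originally-T cells now '.'): 22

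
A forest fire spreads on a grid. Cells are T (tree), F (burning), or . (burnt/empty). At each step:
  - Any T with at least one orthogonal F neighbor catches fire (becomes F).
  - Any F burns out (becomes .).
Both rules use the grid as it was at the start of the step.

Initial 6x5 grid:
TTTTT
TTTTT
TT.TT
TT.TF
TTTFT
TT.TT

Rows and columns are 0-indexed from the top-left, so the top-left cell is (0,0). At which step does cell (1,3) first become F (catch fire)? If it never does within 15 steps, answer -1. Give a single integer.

Step 1: cell (1,3)='T' (+5 fires, +2 burnt)
Step 2: cell (1,3)='T' (+4 fires, +5 burnt)
Step 3: cell (1,3)='F' (+5 fires, +4 burnt)
  -> target ignites at step 3
Step 4: cell (1,3)='.' (+5 fires, +5 burnt)
Step 5: cell (1,3)='.' (+3 fires, +5 burnt)
Step 6: cell (1,3)='.' (+2 fires, +3 burnt)
Step 7: cell (1,3)='.' (+1 fires, +2 burnt)
Step 8: cell (1,3)='.' (+0 fires, +1 burnt)
  fire out at step 8

3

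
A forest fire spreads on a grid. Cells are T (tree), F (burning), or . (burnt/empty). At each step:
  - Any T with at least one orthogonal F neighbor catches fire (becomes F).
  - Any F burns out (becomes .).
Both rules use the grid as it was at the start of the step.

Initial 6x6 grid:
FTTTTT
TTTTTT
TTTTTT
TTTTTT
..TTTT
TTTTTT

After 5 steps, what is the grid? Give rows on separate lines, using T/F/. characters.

Step 1: 2 trees catch fire, 1 burn out
  .FTTTT
  FTTTTT
  TTTTTT
  TTTTTT
  ..TTTT
  TTTTTT
Step 2: 3 trees catch fire, 2 burn out
  ..FTTT
  .FTTTT
  FTTTTT
  TTTTTT
  ..TTTT
  TTTTTT
Step 3: 4 trees catch fire, 3 burn out
  ...FTT
  ..FTTT
  .FTTTT
  FTTTTT
  ..TTTT
  TTTTTT
Step 4: 4 trees catch fire, 4 burn out
  ....FT
  ...FTT
  ..FTTT
  .FTTTT
  ..TTTT
  TTTTTT
Step 5: 4 trees catch fire, 4 burn out
  .....F
  ....FT
  ...FTT
  ..FTTT
  ..TTTT
  TTTTTT

.....F
....FT
...FTT
..FTTT
..TTTT
TTTTTT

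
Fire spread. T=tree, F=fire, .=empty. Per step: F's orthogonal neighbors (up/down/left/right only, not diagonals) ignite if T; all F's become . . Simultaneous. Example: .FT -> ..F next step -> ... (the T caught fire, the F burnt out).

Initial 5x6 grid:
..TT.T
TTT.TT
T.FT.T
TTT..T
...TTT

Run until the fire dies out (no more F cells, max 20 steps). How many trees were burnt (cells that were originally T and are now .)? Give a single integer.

Step 1: +3 fires, +1 burnt (F count now 3)
Step 2: +3 fires, +3 burnt (F count now 3)
Step 3: +3 fires, +3 burnt (F count now 3)
Step 4: +1 fires, +3 burnt (F count now 1)
Step 5: +0 fires, +1 burnt (F count now 0)
Fire out after step 5
Initially T: 18, now '.': 22
Total burnt (originally-T cells now '.'): 10

Answer: 10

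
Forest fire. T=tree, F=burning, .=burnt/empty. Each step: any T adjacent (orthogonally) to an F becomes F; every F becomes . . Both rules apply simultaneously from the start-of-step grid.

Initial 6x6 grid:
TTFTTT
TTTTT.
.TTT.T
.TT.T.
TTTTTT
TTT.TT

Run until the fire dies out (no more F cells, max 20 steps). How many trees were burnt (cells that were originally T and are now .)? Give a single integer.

Answer: 27

Derivation:
Step 1: +3 fires, +1 burnt (F count now 3)
Step 2: +5 fires, +3 burnt (F count now 5)
Step 3: +6 fires, +5 burnt (F count now 6)
Step 4: +2 fires, +6 burnt (F count now 2)
Step 5: +3 fires, +2 burnt (F count now 3)
Step 6: +3 fires, +3 burnt (F count now 3)
Step 7: +4 fires, +3 burnt (F count now 4)
Step 8: +1 fires, +4 burnt (F count now 1)
Step 9: +0 fires, +1 burnt (F count now 0)
Fire out after step 9
Initially T: 28, now '.': 35
Total burnt (originally-T cells now '.'): 27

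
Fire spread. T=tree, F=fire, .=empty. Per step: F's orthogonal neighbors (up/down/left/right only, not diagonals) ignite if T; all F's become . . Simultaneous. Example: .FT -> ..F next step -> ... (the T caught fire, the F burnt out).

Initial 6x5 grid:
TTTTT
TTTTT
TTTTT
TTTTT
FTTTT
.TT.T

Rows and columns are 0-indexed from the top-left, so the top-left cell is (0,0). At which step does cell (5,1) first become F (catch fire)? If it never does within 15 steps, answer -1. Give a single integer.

Step 1: cell (5,1)='T' (+2 fires, +1 burnt)
Step 2: cell (5,1)='F' (+4 fires, +2 burnt)
  -> target ignites at step 2
Step 3: cell (5,1)='.' (+5 fires, +4 burnt)
Step 4: cell (5,1)='.' (+5 fires, +5 burnt)
Step 5: cell (5,1)='.' (+5 fires, +5 burnt)
Step 6: cell (5,1)='.' (+3 fires, +5 burnt)
Step 7: cell (5,1)='.' (+2 fires, +3 burnt)
Step 8: cell (5,1)='.' (+1 fires, +2 burnt)
Step 9: cell (5,1)='.' (+0 fires, +1 burnt)
  fire out at step 9

2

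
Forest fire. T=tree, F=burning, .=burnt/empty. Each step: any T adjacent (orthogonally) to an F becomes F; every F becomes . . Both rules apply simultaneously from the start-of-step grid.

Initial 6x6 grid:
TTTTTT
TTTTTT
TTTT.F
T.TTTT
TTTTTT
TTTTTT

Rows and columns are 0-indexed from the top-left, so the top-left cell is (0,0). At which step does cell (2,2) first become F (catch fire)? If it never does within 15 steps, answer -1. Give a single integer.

Step 1: cell (2,2)='T' (+2 fires, +1 burnt)
Step 2: cell (2,2)='T' (+4 fires, +2 burnt)
Step 3: cell (2,2)='T' (+5 fires, +4 burnt)
Step 4: cell (2,2)='T' (+6 fires, +5 burnt)
Step 5: cell (2,2)='F' (+5 fires, +6 burnt)
  -> target ignites at step 5
Step 6: cell (2,2)='.' (+5 fires, +5 burnt)
Step 7: cell (2,2)='.' (+4 fires, +5 burnt)
Step 8: cell (2,2)='.' (+2 fires, +4 burnt)
Step 9: cell (2,2)='.' (+0 fires, +2 burnt)
  fire out at step 9

5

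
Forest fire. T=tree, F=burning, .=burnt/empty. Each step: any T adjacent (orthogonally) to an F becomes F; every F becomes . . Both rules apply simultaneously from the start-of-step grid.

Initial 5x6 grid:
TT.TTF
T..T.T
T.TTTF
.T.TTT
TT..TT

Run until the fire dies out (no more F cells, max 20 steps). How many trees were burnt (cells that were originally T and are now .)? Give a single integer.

Step 1: +4 fires, +2 burnt (F count now 4)
Step 2: +4 fires, +4 burnt (F count now 4)
Step 3: +4 fires, +4 burnt (F count now 4)
Step 4: +0 fires, +4 burnt (F count now 0)
Fire out after step 4
Initially T: 19, now '.': 23
Total burnt (originally-T cells now '.'): 12

Answer: 12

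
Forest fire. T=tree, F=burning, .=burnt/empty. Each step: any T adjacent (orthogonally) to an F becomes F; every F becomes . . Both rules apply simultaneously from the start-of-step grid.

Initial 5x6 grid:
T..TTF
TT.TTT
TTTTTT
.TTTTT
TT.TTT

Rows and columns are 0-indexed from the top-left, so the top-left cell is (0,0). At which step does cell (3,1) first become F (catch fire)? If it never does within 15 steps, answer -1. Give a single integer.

Step 1: cell (3,1)='T' (+2 fires, +1 burnt)
Step 2: cell (3,1)='T' (+3 fires, +2 burnt)
Step 3: cell (3,1)='T' (+3 fires, +3 burnt)
Step 4: cell (3,1)='T' (+3 fires, +3 burnt)
Step 5: cell (3,1)='T' (+3 fires, +3 burnt)
Step 6: cell (3,1)='T' (+3 fires, +3 burnt)
Step 7: cell (3,1)='F' (+3 fires, +3 burnt)
  -> target ignites at step 7
Step 8: cell (3,1)='.' (+2 fires, +3 burnt)
Step 9: cell (3,1)='.' (+2 fires, +2 burnt)
Step 10: cell (3,1)='.' (+0 fires, +2 burnt)
  fire out at step 10

7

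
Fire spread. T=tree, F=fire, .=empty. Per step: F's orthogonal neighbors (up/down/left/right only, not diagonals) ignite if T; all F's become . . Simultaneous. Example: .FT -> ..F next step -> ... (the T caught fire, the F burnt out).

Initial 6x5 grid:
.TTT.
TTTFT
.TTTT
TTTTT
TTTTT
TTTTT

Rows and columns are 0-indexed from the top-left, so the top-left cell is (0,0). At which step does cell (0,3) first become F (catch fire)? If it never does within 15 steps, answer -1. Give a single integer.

Step 1: cell (0,3)='F' (+4 fires, +1 burnt)
  -> target ignites at step 1
Step 2: cell (0,3)='.' (+5 fires, +4 burnt)
Step 3: cell (0,3)='.' (+6 fires, +5 burnt)
Step 4: cell (0,3)='.' (+4 fires, +6 burnt)
Step 5: cell (0,3)='.' (+4 fires, +4 burnt)
Step 6: cell (0,3)='.' (+2 fires, +4 burnt)
Step 7: cell (0,3)='.' (+1 fires, +2 burnt)
Step 8: cell (0,3)='.' (+0 fires, +1 burnt)
  fire out at step 8

1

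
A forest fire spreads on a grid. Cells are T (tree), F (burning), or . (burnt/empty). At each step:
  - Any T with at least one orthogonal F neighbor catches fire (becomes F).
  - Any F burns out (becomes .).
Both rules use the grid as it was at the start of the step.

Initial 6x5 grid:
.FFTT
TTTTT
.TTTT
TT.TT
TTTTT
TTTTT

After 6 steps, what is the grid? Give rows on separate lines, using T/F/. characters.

Step 1: 3 trees catch fire, 2 burn out
  ...FT
  TFFTT
  .TTTT
  TT.TT
  TTTTT
  TTTTT
Step 2: 5 trees catch fire, 3 burn out
  ....F
  F..FT
  .FFTT
  TT.TT
  TTTTT
  TTTTT
Step 3: 3 trees catch fire, 5 burn out
  .....
  ....F
  ...FT
  TF.TT
  TTTTT
  TTTTT
Step 4: 4 trees catch fire, 3 burn out
  .....
  .....
  ....F
  F..FT
  TFTTT
  TTTTT
Step 5: 5 trees catch fire, 4 burn out
  .....
  .....
  .....
  ....F
  F.FFT
  TFTTT
Step 6: 4 trees catch fire, 5 burn out
  .....
  .....
  .....
  .....
  ....F
  F.FFT

.....
.....
.....
.....
....F
F.FFT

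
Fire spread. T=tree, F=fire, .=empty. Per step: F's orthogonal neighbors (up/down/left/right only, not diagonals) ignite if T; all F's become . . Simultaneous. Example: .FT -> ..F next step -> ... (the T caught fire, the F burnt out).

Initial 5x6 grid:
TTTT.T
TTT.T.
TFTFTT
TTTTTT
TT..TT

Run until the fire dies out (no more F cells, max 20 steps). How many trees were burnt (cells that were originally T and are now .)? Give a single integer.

Step 1: +6 fires, +2 burnt (F count now 6)
Step 2: +9 fires, +6 burnt (F count now 9)
Step 3: +5 fires, +9 burnt (F count now 5)
Step 4: +2 fires, +5 burnt (F count now 2)
Step 5: +0 fires, +2 burnt (F count now 0)
Fire out after step 5
Initially T: 23, now '.': 29
Total burnt (originally-T cells now '.'): 22

Answer: 22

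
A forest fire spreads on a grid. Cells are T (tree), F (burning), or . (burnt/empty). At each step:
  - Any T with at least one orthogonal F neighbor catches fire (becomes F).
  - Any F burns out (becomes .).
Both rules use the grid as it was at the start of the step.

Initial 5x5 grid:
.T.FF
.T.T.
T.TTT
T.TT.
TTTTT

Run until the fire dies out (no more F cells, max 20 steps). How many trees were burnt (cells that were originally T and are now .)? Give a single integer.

Step 1: +1 fires, +2 burnt (F count now 1)
Step 2: +1 fires, +1 burnt (F count now 1)
Step 3: +3 fires, +1 burnt (F count now 3)
Step 4: +2 fires, +3 burnt (F count now 2)
Step 5: +2 fires, +2 burnt (F count now 2)
Step 6: +1 fires, +2 burnt (F count now 1)
Step 7: +1 fires, +1 burnt (F count now 1)
Step 8: +1 fires, +1 burnt (F count now 1)
Step 9: +1 fires, +1 burnt (F count now 1)
Step 10: +0 fires, +1 burnt (F count now 0)
Fire out after step 10
Initially T: 15, now '.': 23
Total burnt (originally-T cells now '.'): 13

Answer: 13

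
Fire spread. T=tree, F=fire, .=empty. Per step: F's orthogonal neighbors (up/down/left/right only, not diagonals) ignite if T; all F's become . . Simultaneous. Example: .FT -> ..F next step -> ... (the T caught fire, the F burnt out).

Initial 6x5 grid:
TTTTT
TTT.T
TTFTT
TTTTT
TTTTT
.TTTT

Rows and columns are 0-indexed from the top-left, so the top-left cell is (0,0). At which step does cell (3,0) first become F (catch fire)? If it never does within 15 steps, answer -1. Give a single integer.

Step 1: cell (3,0)='T' (+4 fires, +1 burnt)
Step 2: cell (3,0)='T' (+7 fires, +4 burnt)
Step 3: cell (3,0)='F' (+9 fires, +7 burnt)
  -> target ignites at step 3
Step 4: cell (3,0)='.' (+6 fires, +9 burnt)
Step 5: cell (3,0)='.' (+1 fires, +6 burnt)
Step 6: cell (3,0)='.' (+0 fires, +1 burnt)
  fire out at step 6

3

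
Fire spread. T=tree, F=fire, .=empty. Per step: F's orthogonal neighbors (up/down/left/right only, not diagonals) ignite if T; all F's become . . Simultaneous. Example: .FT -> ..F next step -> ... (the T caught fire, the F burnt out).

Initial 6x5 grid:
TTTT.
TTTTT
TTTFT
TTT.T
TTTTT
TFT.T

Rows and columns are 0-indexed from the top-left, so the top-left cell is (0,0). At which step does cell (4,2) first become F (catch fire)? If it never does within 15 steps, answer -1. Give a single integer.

Step 1: cell (4,2)='T' (+6 fires, +2 burnt)
Step 2: cell (4,2)='F' (+9 fires, +6 burnt)
  -> target ignites at step 2
Step 3: cell (4,2)='.' (+6 fires, +9 burnt)
Step 4: cell (4,2)='.' (+3 fires, +6 burnt)
Step 5: cell (4,2)='.' (+1 fires, +3 burnt)
Step 6: cell (4,2)='.' (+0 fires, +1 burnt)
  fire out at step 6

2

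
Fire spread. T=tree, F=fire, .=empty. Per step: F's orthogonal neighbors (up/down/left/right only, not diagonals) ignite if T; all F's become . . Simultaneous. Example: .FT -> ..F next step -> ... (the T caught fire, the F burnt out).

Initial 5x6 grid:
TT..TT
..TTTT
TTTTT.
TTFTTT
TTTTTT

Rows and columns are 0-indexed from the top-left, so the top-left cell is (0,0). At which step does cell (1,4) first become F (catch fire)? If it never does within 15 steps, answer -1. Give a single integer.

Step 1: cell (1,4)='T' (+4 fires, +1 burnt)
Step 2: cell (1,4)='T' (+7 fires, +4 burnt)
Step 3: cell (1,4)='T' (+6 fires, +7 burnt)
Step 4: cell (1,4)='F' (+2 fires, +6 burnt)
  -> target ignites at step 4
Step 5: cell (1,4)='.' (+2 fires, +2 burnt)
Step 6: cell (1,4)='.' (+1 fires, +2 burnt)
Step 7: cell (1,4)='.' (+0 fires, +1 burnt)
  fire out at step 7

4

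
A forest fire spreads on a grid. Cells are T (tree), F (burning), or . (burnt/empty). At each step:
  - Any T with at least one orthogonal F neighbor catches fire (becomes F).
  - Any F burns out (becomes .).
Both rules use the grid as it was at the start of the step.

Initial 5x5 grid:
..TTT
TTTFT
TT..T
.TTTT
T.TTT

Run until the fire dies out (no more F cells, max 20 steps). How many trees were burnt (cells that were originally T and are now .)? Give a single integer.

Answer: 17

Derivation:
Step 1: +3 fires, +1 burnt (F count now 3)
Step 2: +4 fires, +3 burnt (F count now 4)
Step 3: +3 fires, +4 burnt (F count now 3)
Step 4: +4 fires, +3 burnt (F count now 4)
Step 5: +2 fires, +4 burnt (F count now 2)
Step 6: +1 fires, +2 burnt (F count now 1)
Step 7: +0 fires, +1 burnt (F count now 0)
Fire out after step 7
Initially T: 18, now '.': 24
Total burnt (originally-T cells now '.'): 17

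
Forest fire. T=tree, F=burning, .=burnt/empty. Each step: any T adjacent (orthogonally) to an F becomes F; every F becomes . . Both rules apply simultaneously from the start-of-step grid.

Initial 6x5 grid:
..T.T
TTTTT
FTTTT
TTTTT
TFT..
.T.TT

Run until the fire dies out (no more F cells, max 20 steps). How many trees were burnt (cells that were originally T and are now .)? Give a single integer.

Step 1: +7 fires, +2 burnt (F count now 7)
Step 2: +3 fires, +7 burnt (F count now 3)
Step 3: +3 fires, +3 burnt (F count now 3)
Step 4: +4 fires, +3 burnt (F count now 4)
Step 5: +1 fires, +4 burnt (F count now 1)
Step 6: +1 fires, +1 burnt (F count now 1)
Step 7: +0 fires, +1 burnt (F count now 0)
Fire out after step 7
Initially T: 21, now '.': 28
Total burnt (originally-T cells now '.'): 19

Answer: 19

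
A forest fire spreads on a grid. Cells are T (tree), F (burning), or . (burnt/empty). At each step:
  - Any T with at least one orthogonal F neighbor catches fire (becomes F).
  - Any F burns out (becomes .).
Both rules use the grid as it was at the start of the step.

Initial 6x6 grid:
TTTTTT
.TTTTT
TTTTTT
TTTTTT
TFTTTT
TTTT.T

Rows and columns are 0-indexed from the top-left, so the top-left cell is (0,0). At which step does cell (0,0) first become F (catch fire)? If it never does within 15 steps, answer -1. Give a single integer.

Step 1: cell (0,0)='T' (+4 fires, +1 burnt)
Step 2: cell (0,0)='T' (+6 fires, +4 burnt)
Step 3: cell (0,0)='T' (+6 fires, +6 burnt)
Step 4: cell (0,0)='T' (+5 fires, +6 burnt)
Step 5: cell (0,0)='F' (+6 fires, +5 burnt)
  -> target ignites at step 5
Step 6: cell (0,0)='.' (+3 fires, +6 burnt)
Step 7: cell (0,0)='.' (+2 fires, +3 burnt)
Step 8: cell (0,0)='.' (+1 fires, +2 burnt)
Step 9: cell (0,0)='.' (+0 fires, +1 burnt)
  fire out at step 9

5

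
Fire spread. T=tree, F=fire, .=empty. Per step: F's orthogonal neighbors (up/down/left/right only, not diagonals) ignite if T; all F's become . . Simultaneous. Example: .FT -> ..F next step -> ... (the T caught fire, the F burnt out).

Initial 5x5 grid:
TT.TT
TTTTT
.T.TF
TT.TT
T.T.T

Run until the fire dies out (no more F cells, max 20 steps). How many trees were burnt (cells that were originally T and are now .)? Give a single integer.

Answer: 17

Derivation:
Step 1: +3 fires, +1 burnt (F count now 3)
Step 2: +4 fires, +3 burnt (F count now 4)
Step 3: +2 fires, +4 burnt (F count now 2)
Step 4: +1 fires, +2 burnt (F count now 1)
Step 5: +3 fires, +1 burnt (F count now 3)
Step 6: +2 fires, +3 burnt (F count now 2)
Step 7: +1 fires, +2 burnt (F count now 1)
Step 8: +1 fires, +1 burnt (F count now 1)
Step 9: +0 fires, +1 burnt (F count now 0)
Fire out after step 9
Initially T: 18, now '.': 24
Total burnt (originally-T cells now '.'): 17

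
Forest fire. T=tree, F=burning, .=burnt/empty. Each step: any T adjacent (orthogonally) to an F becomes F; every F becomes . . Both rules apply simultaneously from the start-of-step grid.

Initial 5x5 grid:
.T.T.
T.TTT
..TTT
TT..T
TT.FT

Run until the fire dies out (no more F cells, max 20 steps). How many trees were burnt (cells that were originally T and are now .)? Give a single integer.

Step 1: +1 fires, +1 burnt (F count now 1)
Step 2: +1 fires, +1 burnt (F count now 1)
Step 3: +1 fires, +1 burnt (F count now 1)
Step 4: +2 fires, +1 burnt (F count now 2)
Step 5: +2 fires, +2 burnt (F count now 2)
Step 6: +2 fires, +2 burnt (F count now 2)
Step 7: +0 fires, +2 burnt (F count now 0)
Fire out after step 7
Initially T: 15, now '.': 19
Total burnt (originally-T cells now '.'): 9

Answer: 9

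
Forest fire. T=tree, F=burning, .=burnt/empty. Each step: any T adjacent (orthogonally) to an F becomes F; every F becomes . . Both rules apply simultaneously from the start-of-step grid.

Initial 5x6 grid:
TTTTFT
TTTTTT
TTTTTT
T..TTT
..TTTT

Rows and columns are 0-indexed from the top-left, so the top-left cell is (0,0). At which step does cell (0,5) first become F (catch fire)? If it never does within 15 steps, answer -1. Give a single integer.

Step 1: cell (0,5)='F' (+3 fires, +1 burnt)
  -> target ignites at step 1
Step 2: cell (0,5)='.' (+4 fires, +3 burnt)
Step 3: cell (0,5)='.' (+5 fires, +4 burnt)
Step 4: cell (0,5)='.' (+6 fires, +5 burnt)
Step 5: cell (0,5)='.' (+4 fires, +6 burnt)
Step 6: cell (0,5)='.' (+2 fires, +4 burnt)
Step 7: cell (0,5)='.' (+1 fires, +2 burnt)
Step 8: cell (0,5)='.' (+0 fires, +1 burnt)
  fire out at step 8

1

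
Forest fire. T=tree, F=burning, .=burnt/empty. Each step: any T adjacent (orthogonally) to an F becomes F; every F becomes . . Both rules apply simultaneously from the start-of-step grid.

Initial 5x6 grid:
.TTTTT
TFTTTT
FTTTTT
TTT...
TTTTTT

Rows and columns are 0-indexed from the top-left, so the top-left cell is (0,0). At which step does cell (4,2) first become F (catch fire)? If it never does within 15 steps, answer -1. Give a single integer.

Step 1: cell (4,2)='T' (+5 fires, +2 burnt)
Step 2: cell (4,2)='T' (+5 fires, +5 burnt)
Step 3: cell (4,2)='T' (+5 fires, +5 burnt)
Step 4: cell (4,2)='F' (+4 fires, +5 burnt)
  -> target ignites at step 4
Step 5: cell (4,2)='.' (+3 fires, +4 burnt)
Step 6: cell (4,2)='.' (+1 fires, +3 burnt)
Step 7: cell (4,2)='.' (+1 fires, +1 burnt)
Step 8: cell (4,2)='.' (+0 fires, +1 burnt)
  fire out at step 8

4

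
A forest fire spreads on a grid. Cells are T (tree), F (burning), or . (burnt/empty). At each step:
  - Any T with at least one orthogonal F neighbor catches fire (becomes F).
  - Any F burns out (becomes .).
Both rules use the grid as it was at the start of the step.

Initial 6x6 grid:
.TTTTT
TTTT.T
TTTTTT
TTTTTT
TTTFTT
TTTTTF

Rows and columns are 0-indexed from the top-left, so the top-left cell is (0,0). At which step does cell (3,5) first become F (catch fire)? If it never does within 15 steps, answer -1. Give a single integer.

Step 1: cell (3,5)='T' (+6 fires, +2 burnt)
Step 2: cell (3,5)='F' (+6 fires, +6 burnt)
  -> target ignites at step 2
Step 3: cell (3,5)='.' (+7 fires, +6 burnt)
Step 4: cell (3,5)='.' (+6 fires, +7 burnt)
Step 5: cell (3,5)='.' (+5 fires, +6 burnt)
Step 6: cell (3,5)='.' (+2 fires, +5 burnt)
Step 7: cell (3,5)='.' (+0 fires, +2 burnt)
  fire out at step 7

2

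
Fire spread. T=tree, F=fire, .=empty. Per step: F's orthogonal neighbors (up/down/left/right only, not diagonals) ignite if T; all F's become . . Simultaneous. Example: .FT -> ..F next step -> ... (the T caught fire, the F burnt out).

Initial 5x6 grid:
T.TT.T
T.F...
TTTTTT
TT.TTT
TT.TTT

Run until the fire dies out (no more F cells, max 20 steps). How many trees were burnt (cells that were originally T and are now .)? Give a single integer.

Step 1: +2 fires, +1 burnt (F count now 2)
Step 2: +3 fires, +2 burnt (F count now 3)
Step 3: +4 fires, +3 burnt (F count now 4)
Step 4: +6 fires, +4 burnt (F count now 6)
Step 5: +4 fires, +6 burnt (F count now 4)
Step 6: +1 fires, +4 burnt (F count now 1)
Step 7: +0 fires, +1 burnt (F count now 0)
Fire out after step 7
Initially T: 21, now '.': 29
Total burnt (originally-T cells now '.'): 20

Answer: 20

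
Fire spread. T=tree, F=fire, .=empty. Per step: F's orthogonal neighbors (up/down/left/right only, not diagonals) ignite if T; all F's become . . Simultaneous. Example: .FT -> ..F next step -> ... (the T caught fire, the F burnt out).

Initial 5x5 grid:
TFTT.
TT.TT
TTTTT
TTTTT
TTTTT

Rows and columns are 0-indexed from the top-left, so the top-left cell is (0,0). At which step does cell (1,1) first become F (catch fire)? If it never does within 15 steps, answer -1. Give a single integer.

Step 1: cell (1,1)='F' (+3 fires, +1 burnt)
  -> target ignites at step 1
Step 2: cell (1,1)='.' (+3 fires, +3 burnt)
Step 3: cell (1,1)='.' (+4 fires, +3 burnt)
Step 4: cell (1,1)='.' (+5 fires, +4 burnt)
Step 5: cell (1,1)='.' (+4 fires, +5 burnt)
Step 6: cell (1,1)='.' (+2 fires, +4 burnt)
Step 7: cell (1,1)='.' (+1 fires, +2 burnt)
Step 8: cell (1,1)='.' (+0 fires, +1 burnt)
  fire out at step 8

1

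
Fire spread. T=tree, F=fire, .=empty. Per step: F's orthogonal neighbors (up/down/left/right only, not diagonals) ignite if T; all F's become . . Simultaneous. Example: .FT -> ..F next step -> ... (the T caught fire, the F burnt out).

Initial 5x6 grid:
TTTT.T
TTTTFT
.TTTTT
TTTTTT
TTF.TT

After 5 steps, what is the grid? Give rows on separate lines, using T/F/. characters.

Step 1: 5 trees catch fire, 2 burn out
  TTTT.T
  TTTF.F
  .TTTFT
  TTFTTT
  TF..TT
Step 2: 10 trees catch fire, 5 burn out
  TTTF.F
  TTF...
  .TFF.F
  TF.FFT
  F...TT
Step 3: 6 trees catch fire, 10 burn out
  TTF...
  TF....
  .F....
  F....F
  ....FT
Step 4: 3 trees catch fire, 6 burn out
  TF....
  F.....
  ......
  ......
  .....F
Step 5: 1 trees catch fire, 3 burn out
  F.....
  ......
  ......
  ......
  ......

F.....
......
......
......
......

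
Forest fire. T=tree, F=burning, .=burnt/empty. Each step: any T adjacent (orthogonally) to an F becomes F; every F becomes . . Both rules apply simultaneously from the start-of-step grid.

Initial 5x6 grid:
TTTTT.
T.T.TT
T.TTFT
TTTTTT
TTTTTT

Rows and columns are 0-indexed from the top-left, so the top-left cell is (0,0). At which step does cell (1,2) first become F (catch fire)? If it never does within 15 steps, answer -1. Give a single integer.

Step 1: cell (1,2)='T' (+4 fires, +1 burnt)
Step 2: cell (1,2)='T' (+6 fires, +4 burnt)
Step 3: cell (1,2)='F' (+5 fires, +6 burnt)
  -> target ignites at step 3
Step 4: cell (1,2)='.' (+3 fires, +5 burnt)
Step 5: cell (1,2)='.' (+3 fires, +3 burnt)
Step 6: cell (1,2)='.' (+3 fires, +3 burnt)
Step 7: cell (1,2)='.' (+1 fires, +3 burnt)
Step 8: cell (1,2)='.' (+0 fires, +1 burnt)
  fire out at step 8

3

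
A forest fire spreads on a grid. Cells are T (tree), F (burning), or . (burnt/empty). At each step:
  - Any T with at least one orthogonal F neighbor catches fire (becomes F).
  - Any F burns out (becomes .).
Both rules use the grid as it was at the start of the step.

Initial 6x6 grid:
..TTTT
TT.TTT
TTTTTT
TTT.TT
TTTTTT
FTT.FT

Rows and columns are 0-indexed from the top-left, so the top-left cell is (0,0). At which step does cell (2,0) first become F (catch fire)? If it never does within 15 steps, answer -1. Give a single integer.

Step 1: cell (2,0)='T' (+4 fires, +2 burnt)
Step 2: cell (2,0)='T' (+6 fires, +4 burnt)
Step 3: cell (2,0)='F' (+5 fires, +6 burnt)
  -> target ignites at step 3
Step 4: cell (2,0)='.' (+6 fires, +5 burnt)
Step 5: cell (2,0)='.' (+5 fires, +6 burnt)
Step 6: cell (2,0)='.' (+2 fires, +5 burnt)
Step 7: cell (2,0)='.' (+1 fires, +2 burnt)
Step 8: cell (2,0)='.' (+0 fires, +1 burnt)
  fire out at step 8

3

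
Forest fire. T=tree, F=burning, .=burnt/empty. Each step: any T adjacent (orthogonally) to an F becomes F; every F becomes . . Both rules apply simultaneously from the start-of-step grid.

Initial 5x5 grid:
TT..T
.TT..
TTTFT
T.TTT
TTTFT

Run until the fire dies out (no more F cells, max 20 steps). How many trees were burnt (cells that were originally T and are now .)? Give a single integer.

Step 1: +5 fires, +2 burnt (F count now 5)
Step 2: +5 fires, +5 burnt (F count now 5)
Step 3: +3 fires, +5 burnt (F count now 3)
Step 4: +2 fires, +3 burnt (F count now 2)
Step 5: +1 fires, +2 burnt (F count now 1)
Step 6: +0 fires, +1 burnt (F count now 0)
Fire out after step 6
Initially T: 17, now '.': 24
Total burnt (originally-T cells now '.'): 16

Answer: 16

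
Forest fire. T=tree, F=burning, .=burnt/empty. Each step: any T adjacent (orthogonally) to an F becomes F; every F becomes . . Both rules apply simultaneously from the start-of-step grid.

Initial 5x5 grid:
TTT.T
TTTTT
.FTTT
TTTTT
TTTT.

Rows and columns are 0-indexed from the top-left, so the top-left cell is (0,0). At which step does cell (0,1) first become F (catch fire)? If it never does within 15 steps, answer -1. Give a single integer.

Step 1: cell (0,1)='T' (+3 fires, +1 burnt)
Step 2: cell (0,1)='F' (+7 fires, +3 burnt)
  -> target ignites at step 2
Step 3: cell (0,1)='.' (+7 fires, +7 burnt)
Step 4: cell (0,1)='.' (+3 fires, +7 burnt)
Step 5: cell (0,1)='.' (+1 fires, +3 burnt)
Step 6: cell (0,1)='.' (+0 fires, +1 burnt)
  fire out at step 6

2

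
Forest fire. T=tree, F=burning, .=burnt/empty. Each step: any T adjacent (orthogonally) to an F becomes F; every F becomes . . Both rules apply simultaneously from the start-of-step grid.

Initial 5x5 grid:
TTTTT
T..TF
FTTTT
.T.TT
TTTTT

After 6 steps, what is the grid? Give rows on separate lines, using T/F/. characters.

Step 1: 5 trees catch fire, 2 burn out
  TTTTF
  F..F.
  .FTTF
  .T.TT
  TTTTT
Step 2: 6 trees catch fire, 5 burn out
  FTTF.
  .....
  ..FF.
  .F.TF
  TTTTT
Step 3: 5 trees catch fire, 6 burn out
  .FF..
  .....
  .....
  ...F.
  TFTTF
Step 4: 3 trees catch fire, 5 burn out
  .....
  .....
  .....
  .....
  F.FF.
Step 5: 0 trees catch fire, 3 burn out
  .....
  .....
  .....
  .....
  .....
Step 6: 0 trees catch fire, 0 burn out
  .....
  .....
  .....
  .....
  .....

.....
.....
.....
.....
.....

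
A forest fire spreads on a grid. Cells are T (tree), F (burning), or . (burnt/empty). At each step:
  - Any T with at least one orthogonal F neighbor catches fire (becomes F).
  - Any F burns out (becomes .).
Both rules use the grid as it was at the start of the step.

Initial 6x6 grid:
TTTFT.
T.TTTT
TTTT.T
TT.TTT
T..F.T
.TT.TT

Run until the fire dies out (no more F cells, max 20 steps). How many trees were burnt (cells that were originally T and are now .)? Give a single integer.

Answer: 23

Derivation:
Step 1: +4 fires, +2 burnt (F count now 4)
Step 2: +5 fires, +4 burnt (F count now 5)
Step 3: +4 fires, +5 burnt (F count now 4)
Step 4: +4 fires, +4 burnt (F count now 4)
Step 5: +3 fires, +4 burnt (F count now 3)
Step 6: +2 fires, +3 burnt (F count now 2)
Step 7: +1 fires, +2 burnt (F count now 1)
Step 8: +0 fires, +1 burnt (F count now 0)
Fire out after step 8
Initially T: 25, now '.': 34
Total burnt (originally-T cells now '.'): 23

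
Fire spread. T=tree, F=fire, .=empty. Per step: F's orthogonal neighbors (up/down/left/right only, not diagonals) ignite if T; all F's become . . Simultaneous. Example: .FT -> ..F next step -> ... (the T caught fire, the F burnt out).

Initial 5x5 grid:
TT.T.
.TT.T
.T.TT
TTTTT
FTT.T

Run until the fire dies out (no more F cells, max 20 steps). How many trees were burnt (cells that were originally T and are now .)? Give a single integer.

Step 1: +2 fires, +1 burnt (F count now 2)
Step 2: +2 fires, +2 burnt (F count now 2)
Step 3: +2 fires, +2 burnt (F count now 2)
Step 4: +2 fires, +2 burnt (F count now 2)
Step 5: +4 fires, +2 burnt (F count now 4)
Step 6: +3 fires, +4 burnt (F count now 3)
Step 7: +1 fires, +3 burnt (F count now 1)
Step 8: +0 fires, +1 burnt (F count now 0)
Fire out after step 8
Initially T: 17, now '.': 24
Total burnt (originally-T cells now '.'): 16

Answer: 16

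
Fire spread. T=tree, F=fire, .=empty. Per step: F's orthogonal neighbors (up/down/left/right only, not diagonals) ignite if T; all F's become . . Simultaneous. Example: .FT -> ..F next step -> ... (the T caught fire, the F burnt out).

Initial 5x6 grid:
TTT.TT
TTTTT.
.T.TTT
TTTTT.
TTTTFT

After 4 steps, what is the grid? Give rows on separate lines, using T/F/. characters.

Step 1: 3 trees catch fire, 1 burn out
  TTT.TT
  TTTTT.
  .T.TTT
  TTTTF.
  TTTF.F
Step 2: 3 trees catch fire, 3 burn out
  TTT.TT
  TTTTT.
  .T.TFT
  TTTF..
  TTF...
Step 3: 5 trees catch fire, 3 burn out
  TTT.TT
  TTTTF.
  .T.F.F
  TTF...
  TF....
Step 4: 4 trees catch fire, 5 burn out
  TTT.FT
  TTTF..
  .T....
  TF....
  F.....

TTT.FT
TTTF..
.T....
TF....
F.....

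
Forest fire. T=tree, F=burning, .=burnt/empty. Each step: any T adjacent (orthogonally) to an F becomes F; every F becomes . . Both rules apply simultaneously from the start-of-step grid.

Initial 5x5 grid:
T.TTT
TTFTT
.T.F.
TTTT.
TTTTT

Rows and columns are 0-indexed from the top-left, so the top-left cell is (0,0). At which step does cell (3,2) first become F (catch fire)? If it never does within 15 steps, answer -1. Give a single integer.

Step 1: cell (3,2)='T' (+4 fires, +2 burnt)
Step 2: cell (3,2)='F' (+6 fires, +4 burnt)
  -> target ignites at step 2
Step 3: cell (3,2)='.' (+5 fires, +6 burnt)
Step 4: cell (3,2)='.' (+2 fires, +5 burnt)
Step 5: cell (3,2)='.' (+1 fires, +2 burnt)
Step 6: cell (3,2)='.' (+0 fires, +1 burnt)
  fire out at step 6

2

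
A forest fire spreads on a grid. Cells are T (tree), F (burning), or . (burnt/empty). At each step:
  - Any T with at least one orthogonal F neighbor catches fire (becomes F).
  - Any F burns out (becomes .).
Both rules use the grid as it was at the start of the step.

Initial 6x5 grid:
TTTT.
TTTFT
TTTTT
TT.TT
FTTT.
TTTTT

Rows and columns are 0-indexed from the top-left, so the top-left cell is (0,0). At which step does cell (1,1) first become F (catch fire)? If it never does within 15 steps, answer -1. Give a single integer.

Step 1: cell (1,1)='T' (+7 fires, +2 burnt)
Step 2: cell (1,1)='F' (+9 fires, +7 burnt)
  -> target ignites at step 2
Step 3: cell (1,1)='.' (+6 fires, +9 burnt)
Step 4: cell (1,1)='.' (+2 fires, +6 burnt)
Step 5: cell (1,1)='.' (+1 fires, +2 burnt)
Step 6: cell (1,1)='.' (+0 fires, +1 burnt)
  fire out at step 6

2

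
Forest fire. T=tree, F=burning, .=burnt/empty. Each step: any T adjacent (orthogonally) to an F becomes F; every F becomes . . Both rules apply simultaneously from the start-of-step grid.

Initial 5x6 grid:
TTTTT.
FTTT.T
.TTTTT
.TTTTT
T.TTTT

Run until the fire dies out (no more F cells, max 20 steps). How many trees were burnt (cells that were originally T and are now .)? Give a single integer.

Answer: 23

Derivation:
Step 1: +2 fires, +1 burnt (F count now 2)
Step 2: +3 fires, +2 burnt (F count now 3)
Step 3: +4 fires, +3 burnt (F count now 4)
Step 4: +3 fires, +4 burnt (F count now 3)
Step 5: +4 fires, +3 burnt (F count now 4)
Step 6: +3 fires, +4 burnt (F count now 3)
Step 7: +3 fires, +3 burnt (F count now 3)
Step 8: +1 fires, +3 burnt (F count now 1)
Step 9: +0 fires, +1 burnt (F count now 0)
Fire out after step 9
Initially T: 24, now '.': 29
Total burnt (originally-T cells now '.'): 23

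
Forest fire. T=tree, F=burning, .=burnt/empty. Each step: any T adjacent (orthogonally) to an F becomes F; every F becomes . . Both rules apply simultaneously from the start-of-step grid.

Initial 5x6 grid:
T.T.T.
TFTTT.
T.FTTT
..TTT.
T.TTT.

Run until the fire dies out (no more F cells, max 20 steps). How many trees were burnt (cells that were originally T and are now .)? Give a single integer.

Step 1: +4 fires, +2 burnt (F count now 4)
Step 2: +7 fires, +4 burnt (F count now 7)
Step 3: +4 fires, +7 burnt (F count now 4)
Step 4: +2 fires, +4 burnt (F count now 2)
Step 5: +0 fires, +2 burnt (F count now 0)
Fire out after step 5
Initially T: 18, now '.': 29
Total burnt (originally-T cells now '.'): 17

Answer: 17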